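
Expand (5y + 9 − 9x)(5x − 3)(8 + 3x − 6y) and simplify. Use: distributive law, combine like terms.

(5y + 9 − 9x)(5x − 3)(8 + 3x − 6y)
= (25xy − 15y + 45x − 27 − 45x^2 + 27x)(8 + 3x − 6y)    [distributive law]
= (25xy − 15y + 72x − 27 − 45x^2)(8 + 3x − 6y)    [combine like terms]
= 200xy + 75x^2y − 150xy^2 − 120y − 45xy + 90y^2 + 576x + 216x^2 − 432xy − 216 − 81x + 162y − 360x^2 − 135x^3 + 270x^2y    [distributive law]
= −277xy + 345x^2y − 150xy^2 + 42y + 90y^2 + 495x − 144x^2 − 216 − 135x^3    [combine like terms]

−277xy + 345x^2y − 150xy^2 + 42y + 90y^2 + 495x − 144x^2 − 216 − 135x^3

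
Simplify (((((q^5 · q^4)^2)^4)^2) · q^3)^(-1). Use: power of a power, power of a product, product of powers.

q^(-147)

(((((q^5 · q^4)^2)^4)^2) · q^3)^(-1)
= (((((q^5 · q^4)^2)^4)^2)^(-1)) · ((q^3)^(-1))    [power of a product]
= ((((q^5 · q^4)^2)^4)^(-2)) · ((q^3)^(-1))    [power of a power]
= (((q^5 · q^4)^2)^(-8)) · ((q^3)^(-1))    [power of a power]
= ((q^5 · q^4)^(-16)) · ((q^3)^(-1))    [power of a power]
= (((q^5)^(-16)) · ((q^4)^(-16))) · ((q^3)^(-1))    [power of a product]
= (q^(-80) · ((q^4)^(-16))) · ((q^3)^(-1))    [power of a power]
= (q^(-80) · q^(-64)) · ((q^3)^(-1))    [power of a power]
= q^(-144) · ((q^3)^(-1))    [product of powers]
= q^(-144) · q^(-3)    [power of a power]
= q^(-147)    [product of powers]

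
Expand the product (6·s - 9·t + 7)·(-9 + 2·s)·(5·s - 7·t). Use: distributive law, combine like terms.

(6·s - 9·t + 7)·(-9 + 2·s)·(5·s - 7·t)
= (-54·s + 12·s² + 81·t - 18·s·t - 63 + 14·s)·(5·s - 7·t)    [distributive law]
= (-40·s + 12·s² + 81·t - 18·s·t - 63)·(5·s - 7·t)    [combine like terms]
= -200·s² + 280·s·t + 60·s³ - 84·s²·t + 405·s·t - 567·t² - 90·s²·t + 126·s·t² - 315·s + 441·t    [distributive law]
= -200·s² + 685·s·t + 60·s³ - 174·s²·t - 567·t² + 126·s·t² - 315·s + 441·t    [combine like terms]

-200·s² + 685·s·t + 60·s³ - 174·s²·t - 567·t² + 126·s·t² - 315·s + 441·t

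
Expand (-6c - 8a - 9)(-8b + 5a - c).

48bc - 22ac + 6c^2 + 64ab - 40a^2 + 72b - 45a + 9c

(-6c - 8a - 9)(-8b + 5a - c)
= 48bc - 30ac + 6c^2 + 64ab - 40a^2 + 8ac + 72b - 45a + 9c    [distributive law]
= 48bc - 22ac + 6c^2 + 64ab - 40a^2 + 72b - 45a + 9c    [combine like terms]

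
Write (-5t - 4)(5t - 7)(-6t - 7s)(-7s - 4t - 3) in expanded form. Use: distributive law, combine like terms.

-1750st^3 - 600t^4 - 90t^3 - 1225s^2t^2 + 525st^2 + 942t^2 + 735s^2t + 2275st + 504t + 1372s^2 + 588s

(-5t - 4)(5t - 7)(-6t - 7s)(-7s - 4t - 3)
= (-25t^2 + 35t - 20t + 28)(-6t - 7s)(-7s - 4t - 3)    [distributive law]
= (-25t^2 + 15t + 28)(-6t - 7s)(-7s - 4t - 3)    [combine like terms]
= (150t^3 + 175st^2 - 90t^2 - 105st - 168t - 196s)(-7s - 4t - 3)    [distributive law]
= -1050st^3 - 600t^4 - 450t^3 - 1225s^2t^2 - 700st^3 - 525st^2 + 630st^2 + 360t^3 + 270t^2 + 735s^2t + 420st^2 + 315st + 1176st + 672t^2 + 504t + 1372s^2 + 784st + 588s    [distributive law]
= -1750st^3 - 600t^4 - 90t^3 - 1225s^2t^2 + 525st^2 + 942t^2 + 735s^2t + 2275st + 504t + 1372s^2 + 588s    [combine like terms]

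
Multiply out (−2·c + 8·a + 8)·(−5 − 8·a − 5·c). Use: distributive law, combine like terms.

(−2·c + 8·a + 8)·(−5 − 8·a − 5·c)
= 10·c + 16·a·c + 10·c^2 − 40·a − 64·a^2 − 40·a·c − 40 − 64·a − 40·c    [distributive law]
= −30·c − 24·a·c + 10·c^2 − 104·a − 64·a^2 − 40    [combine like terms]

−30·c − 24·a·c + 10·c^2 − 104·a − 64·a^2 − 40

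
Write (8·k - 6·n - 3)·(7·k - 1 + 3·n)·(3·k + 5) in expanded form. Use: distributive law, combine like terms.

(8·k - 6·n - 3)·(7·k - 1 + 3·n)·(3·k + 5)
= (56·k^2 - 8·k + 24·k·n - 42·k·n + 6·n - 18·n^2 - 21·k + 3 - 9·n)·(3·k + 5)    [distributive law]
= (56·k^2 - 29·k - 18·k·n - 3·n - 18·n^2 + 3)·(3·k + 5)    [combine like terms]
= 168·k^3 + 280·k^2 - 87·k^2 - 145·k - 54·k^2·n - 90·k·n - 9·k·n - 15·n - 54·k·n^2 - 90·n^2 + 9·k + 15    [distributive law]
= 168·k^3 + 193·k^2 - 136·k - 54·k^2·n - 99·k·n - 15·n - 54·k·n^2 - 90·n^2 + 15    [combine like terms]

168·k^3 + 193·k^2 - 136·k - 54·k^2·n - 99·k·n - 15·n - 54·k·n^2 - 90·n^2 + 15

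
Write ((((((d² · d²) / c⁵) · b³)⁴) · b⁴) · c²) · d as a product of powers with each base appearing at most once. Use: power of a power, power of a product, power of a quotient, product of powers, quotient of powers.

((((((d² · d²) / c⁵) · b³)⁴) · b⁴) · c²) · d
= ((((((d² · d²) / c⁵)⁴) · ((b³)⁴)) · b⁴) · c²) · d    [power of a product]
= ((((((d² · d²)⁴) / ((c⁵)⁴)) · ((b³)⁴)) · b⁴) · c²) · d    [power of a quotient]
= (((((((d²)⁴) · ((d²)⁴)) / ((c⁵)⁴)) · ((b³)⁴)) · b⁴) · c²) · d    [power of a product]
= (((((d⁸ · ((d²)⁴)) / ((c⁵)⁴)) · ((b³)⁴)) · b⁴) · c²) · d    [power of a power]
= (((((d⁸ · d⁸) / ((c⁵)⁴)) · ((b³)⁴)) · b⁴) · c²) · d    [power of a power]
= ((((d¹⁶ / ((c⁵)⁴)) · ((b³)⁴)) · b⁴) · c²) · d    [product of powers]
= ((((d¹⁶ / c²⁰) · ((b³)⁴)) · b⁴) · c²) · d    [power of a power]
= ((((d¹⁶ / c²⁰) · b¹²) · b⁴) · c²) · d    [power of a power]
= b¹⁶c⁻¹⁸d¹⁷    [quotient of powers; product of powers]

b¹⁶c⁻¹⁸d¹⁷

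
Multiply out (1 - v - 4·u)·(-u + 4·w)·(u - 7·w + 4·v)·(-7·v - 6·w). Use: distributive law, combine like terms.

7·u^2·v + 6·u^2·w - 53·u·v·w - 66·u·w^2 + 28·u·v^2 + 100·v·w^2 + 168·w^3 - 112·v^2·w - 119·u^2·v^2 + 206·u^2·v·w + 501·u·v^2·w - 334·u·v·w^2 - 28·u·v^3 - 100·v^2·w^2 - 168·v·w^3 + 112·v^3·w - 28·u^3·v - 24·u^3·w + 264·u^2·w^2 - 672·u·w^3

(1 - v - 4·u)·(-u + 4·w)·(u - 7·w + 4·v)·(-7·v - 6·w)
= (-u + 4·w + u·v - 4·v·w + 4·u^2 - 16·u·w)·(u - 7·w + 4·v)·(-7·v - 6·w)    [distributive law]
= (-u^2 + 7·u·w - 4·u·v + 4·u·w - 28·w^2 + 16·v·w + u^2·v - 7·u·v·w + 4·u·v^2 - 4·u·v·w + 28·v·w^2 - 16·v^2·w + 4·u^3 - 28·u^2·w + 16·u^2·v - 16·u^2·w + 112·u·w^2 - 64·u·v·w)·(-7·v - 6·w)    [distributive law]
= (-u^2 + 11·u·w - 4·u·v - 28·w^2 + 16·v·w + 17·u^2·v - 75·u·v·w + 4·u·v^2 + 28·v·w^2 - 16·v^2·w + 4·u^3 - 44·u^2·w + 112·u·w^2)·(-7·v - 6·w)    [combine like terms]
= 7·u^2·v + 6·u^2·w - 77·u·v·w - 66·u·w^2 + 28·u·v^2 + 24·u·v·w + 196·v·w^2 + 168·w^3 - 112·v^2·w - 96·v·w^2 - 119·u^2·v^2 - 102·u^2·v·w + 525·u·v^2·w + 450·u·v·w^2 - 28·u·v^3 - 24·u·v^2·w - 196·v^2·w^2 - 168·v·w^3 + 112·v^3·w + 96·v^2·w^2 - 28·u^3·v - 24·u^3·w + 308·u^2·v·w + 264·u^2·w^2 - 784·u·v·w^2 - 672·u·w^3    [distributive law]
= 7·u^2·v + 6·u^2·w - 53·u·v·w - 66·u·w^2 + 28·u·v^2 + 100·v·w^2 + 168·w^3 - 112·v^2·w - 119·u^2·v^2 + 206·u^2·v·w + 501·u·v^2·w - 334·u·v·w^2 - 28·u·v^3 - 100·v^2·w^2 - 168·v·w^3 + 112·v^3·w - 28·u^3·v - 24·u^3·w + 264·u^2·w^2 - 672·u·w^3    [combine like terms]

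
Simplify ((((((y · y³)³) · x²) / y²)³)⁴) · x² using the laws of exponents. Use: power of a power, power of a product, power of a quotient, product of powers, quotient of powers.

((((((y · y³)³) · x²) / y²)³)⁴) · x²
= (((((y · y³)³) · x²) / y²)¹²) · x²    [power of a power]
= (((((y · y³)³) · x²)¹²) / ((y²)¹²)) · x²    [power of a quotient]
= (((((y · y³)³)¹²) · ((x²)¹²)) / ((y²)¹²)) · x²    [power of a product]
= ((((y · y³)³⁶) · ((x²)¹²)) / ((y²)¹²)) · x²    [power of a power]
= ((((y³⁶) · ((y³)³⁶)) · ((x²)¹²)) / ((y²)¹²)) · x²    [power of a product]
= (((y³⁶ · y¹⁰⁸) · ((x²)¹²)) / ((y²)¹²)) · x²    [power of a power]
= ((y¹⁴⁴ · ((x²)¹²)) / ((y²)¹²)) · x²    [product of powers]
= ((y¹⁴⁴ · x²⁴) / ((y²)¹²)) · x²    [power of a power]
= ((y¹⁴⁴ · x²⁴) / y²⁴) · x²    [power of a power]
= x²⁶y¹²⁰    [quotient of powers; product of powers]

x²⁶y¹²⁰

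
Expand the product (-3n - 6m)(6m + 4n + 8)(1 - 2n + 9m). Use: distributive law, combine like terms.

-162mn - 24mn² - 306m²n + 36n² + 24n³ - 24n - 468m² - 324m³ - 48m

(-3n - 6m)(6m + 4n + 8)(1 - 2n + 9m)
= (-18mn - 12n² - 24n - 36m² - 24mn - 48m)(1 - 2n + 9m)    [distributive law]
= (-42mn - 12n² - 24n - 36m² - 48m)(1 - 2n + 9m)    [combine like terms]
= -42mn + 84mn² - 378m²n - 12n² + 24n³ - 108mn² - 24n + 48n² - 216mn - 36m² + 72m²n - 324m³ - 48m + 96mn - 432m²    [distributive law]
= -162mn - 24mn² - 306m²n + 36n² + 24n³ - 24n - 468m² - 324m³ - 48m    [combine like terms]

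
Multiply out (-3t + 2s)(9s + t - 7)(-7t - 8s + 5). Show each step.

199st^2 + 74s^2t - 195st + 21t^3 - 162t^2 + 105t - 144s^3 + 202s^2 - 70s

(-3t + 2s)(9s + t - 7)(-7t - 8s + 5)
= (-27st - 3t^2 + 21t + 18s^2 + 2st - 14s)(-7t - 8s + 5)    [distributive law]
= (-25st - 3t^2 + 21t + 18s^2 - 14s)(-7t - 8s + 5)    [combine like terms]
= 175st^2 + 200s^2t - 125st + 21t^3 + 24st^2 - 15t^2 - 147t^2 - 168st + 105t - 126s^2t - 144s^3 + 90s^2 + 98st + 112s^2 - 70s    [distributive law]
= 199st^2 + 74s^2t - 195st + 21t^3 - 162t^2 + 105t - 144s^3 + 202s^2 - 70s    [combine like terms]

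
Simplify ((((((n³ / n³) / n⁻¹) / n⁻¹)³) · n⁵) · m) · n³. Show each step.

m·n¹⁴

((((((n³ / n³) / n⁻¹) / n⁻¹)³) · n⁵) · m) · n³
= ((((((n³ / n³) / n⁻¹)³) / ((n⁻¹)³)) · n⁵) · m) · n³    [power of a quotient]
= ((((((n³ / n³)³) / ((n⁻¹)³)) / ((n⁻¹)³)) · n⁵) · m) · n³    [power of a quotient]
= (((((((n³)³) / ((n³)³)) / ((n⁻¹)³)) / ((n⁻¹)³)) · n⁵) · m) · n³    [power of a quotient]
= (((((n⁹ / ((n³)³)) / ((n⁻¹)³)) / ((n⁻¹)³)) · n⁵) · m) · n³    [power of a power]
= (((((n⁹ / n⁹) / ((n⁻¹)³)) / ((n⁻¹)³)) · n⁵) · m) · n³    [power of a power]
= ((((n⁰ / ((n⁻¹)³)) / ((n⁻¹)³)) · n⁵) · m) · n³    [quotient of powers]
= ((((n⁰ / n⁻³) / ((n⁻¹)³)) · n⁵) · m) · n³    [power of a power]
= (((n³ / ((n⁻¹)³)) · n⁵) · m) · n³    [quotient of powers]
= (((n³ / n⁻³) · n⁵) · m) · n³    [power of a power]
= ((n⁶ · n⁵) · m) · n³    [quotient of powers]
= (n¹¹ · m) · n³    [product of powers]
= m·n¹⁴    [product of powers]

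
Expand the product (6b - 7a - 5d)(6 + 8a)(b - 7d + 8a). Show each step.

36b^2 - 282bd + 246ab + 48ab^2 - 376abd + 328a^2b + 54ad - 336a^2 + 72a^2d - 448a^3 + 210d^2 + 280ad^2

(6b - 7a - 5d)(6 + 8a)(b - 7d + 8a)
= (36b + 48ab - 42a - 56a^2 - 30d - 40ad)(b - 7d + 8a)    [distributive law]
= 36b^2 - 252bd + 288ab + 48ab^2 - 336abd + 384a^2b - 42ab + 294ad - 336a^2 - 56a^2b + 392a^2d - 448a^3 - 30bd + 210d^2 - 240ad - 40abd + 280ad^2 - 320a^2d    [distributive law]
= 36b^2 - 282bd + 246ab + 48ab^2 - 376abd + 328a^2b + 54ad - 336a^2 + 72a^2d - 448a^3 + 210d^2 + 280ad^2    [combine like terms]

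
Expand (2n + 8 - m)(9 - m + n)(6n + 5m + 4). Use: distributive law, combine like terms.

(2n + 8 - m)(9 - m + n)(6n + 5m + 4)
= (18n - 2mn + 2n^2 + 72 - 8m + 8n - 9m + m^2 - mn)(6n + 5m + 4)    [distributive law]
= (26n - 3mn + 2n^2 + 72 - 17m + m^2)(6n + 5m + 4)    [combine like terms]
= 156n^2 + 130mn + 104n - 18mn^2 - 15m^2n - 12mn + 12n^3 + 10mn^2 + 8n^2 + 432n + 360m + 288 - 102mn - 85m^2 - 68m + 6m^2n + 5m^3 + 4m^2    [distributive law]
= 164n^2 + 16mn + 536n - 8mn^2 - 9m^2n + 12n^3 + 292m + 288 - 81m^2 + 5m^3    [combine like terms]

164n^2 + 16mn + 536n - 8mn^2 - 9m^2n + 12n^3 + 292m + 288 - 81m^2 + 5m^3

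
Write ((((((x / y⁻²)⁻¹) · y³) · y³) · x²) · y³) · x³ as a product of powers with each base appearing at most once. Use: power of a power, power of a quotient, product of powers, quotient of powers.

((((((x / y⁻²)⁻¹) · y³) · y³) · x²) · y³) · x³
= ((((((x⁻¹) / ((y⁻²)⁻¹)) · y³) · y³) · x²) · y³) · x³    [power of a quotient]
= (((((x⁻¹ / y²) · y³) · y³) · x²) · y³) · x³    [power of a power]
= x⁴y⁷    [quotient of powers; product of powers]

x⁴y⁷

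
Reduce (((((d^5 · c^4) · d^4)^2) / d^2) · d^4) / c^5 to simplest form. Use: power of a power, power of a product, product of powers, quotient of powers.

c^3d^20

(((((d^5 · c^4) · d^4)^2) / d^2) · d^4) / c^5
= (((((d^5 · c^4)^2) · ((d^4)^2)) / d^2) · d^4) / c^5    [power of a product]
= ((((((d^5)^2) · ((c^4)^2)) · ((d^4)^2)) / d^2) · d^4) / c^5    [power of a product]
= ((((d^10 · ((c^4)^2)) · ((d^4)^2)) / d^2) · d^4) / c^5    [power of a power]
= ((((d^10 · c^8) · ((d^4)^2)) / d^2) · d^4) / c^5    [power of a power]
= ((((d^10 · c^8) · d^8) / d^2) · d^4) / c^5    [power of a power]
= c^3d^20    [quotient of powers; product of powers]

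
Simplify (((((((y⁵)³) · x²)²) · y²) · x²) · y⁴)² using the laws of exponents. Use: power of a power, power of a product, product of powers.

x¹²y⁷²

(((((((y⁵)³) · x²)²) · y²) · x²) · y⁴)²
= (((((((y⁵)³) · x²)²) · y²) · x²)²) · ((y⁴)²)    [power of a product]
= (((((((y⁵)³) · x²)²) · y²)²) · ((x²)²)) · ((y⁴)²)    [power of a product]
= (((((((y⁵)³) · x²)²)²) · ((y²)²)) · ((x²)²)) · ((y⁴)²)    [power of a product]
= ((((((y⁵)³) · x²)⁴) · ((y²)²)) · ((x²)²)) · ((y⁴)²)    [power of a power]
= ((((((y⁵)³)⁴) · ((x²)⁴)) · ((y²)²)) · ((x²)²)) · ((y⁴)²)    [power of a product]
= (((((y⁵)¹²) · ((x²)⁴)) · ((y²)²)) · ((x²)²)) · ((y⁴)²)    [power of a power]
= (((y⁶⁰ · ((x²)⁴)) · ((y²)²)) · ((x²)²)) · ((y⁴)²)    [power of a power]
= (((y⁶⁰ · x⁸) · ((y²)²)) · ((x²)²)) · ((y⁴)²)    [power of a power]
= (((y⁶⁰ · x⁸) · y⁴) · ((x²)²)) · ((y⁴)²)    [power of a power]
= (((y⁶⁰ · x⁸) · y⁴) · x⁴) · ((y⁴)²)    [power of a power]
= (((y⁶⁰ · x⁸) · y⁴) · x⁴) · y⁸    [power of a power]
= x¹²y⁷²    [product of powers]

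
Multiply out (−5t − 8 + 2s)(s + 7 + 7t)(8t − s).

(−5t − 8 + 2s)(s + 7 + 7t)(8t − s)
= (−5st − 35t − 35t² − 8s − 56 − 56t + 2s² + 14s + 14st)(8t − s)    [distributive law]
= (9st − 91t − 35t² + 6s − 56 + 2s²)(8t − s)    [combine like terms]
= 72st² − 9s²t − 728t² + 91st − 280t³ + 35st² + 48st − 6s² − 448t + 56s + 16s²t − 2s³    [distributive law]
= 107st² + 7s²t − 728t² + 139st − 280t³ − 6s² − 448t + 56s − 2s³    [combine like terms]

107st² + 7s²t − 728t² + 139st − 280t³ − 6s² − 448t + 56s − 2s³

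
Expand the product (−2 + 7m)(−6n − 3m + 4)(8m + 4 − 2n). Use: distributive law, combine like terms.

−140mn + 64n − 24n^2 + 188m^2 + 72m − 32 − 294m^2n + 84mn^2 − 168m^3

(−2 + 7m)(−6n − 3m + 4)(8m + 4 − 2n)
= (12n + 6m − 8 − 42mn − 21m^2 + 28m)(8m + 4 − 2n)    [distributive law]
= (12n + 34m − 8 − 42mn − 21m^2)(8m + 4 − 2n)    [combine like terms]
= 96mn + 48n − 24n^2 + 272m^2 + 136m − 68mn − 64m − 32 + 16n − 336m^2n − 168mn + 84mn^2 − 168m^3 − 84m^2 + 42m^2n    [distributive law]
= −140mn + 64n − 24n^2 + 188m^2 + 72m − 32 − 294m^2n + 84mn^2 − 168m^3    [combine like terms]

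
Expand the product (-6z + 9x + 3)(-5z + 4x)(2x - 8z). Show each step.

612xz^2 - 240z^3 - 426x^2z + 72x^3 - 126xz + 120z^2 + 24x^2

(-6z + 9x + 3)(-5z + 4x)(2x - 8z)
= (30z^2 - 24xz - 45xz + 36x^2 - 15z + 12x)(2x - 8z)    [distributive law]
= (30z^2 - 69xz + 36x^2 - 15z + 12x)(2x - 8z)    [combine like terms]
= 60xz^2 - 240z^3 - 138x^2z + 552xz^2 + 72x^3 - 288x^2z - 30xz + 120z^2 + 24x^2 - 96xz    [distributive law]
= 612xz^2 - 240z^3 - 426x^2z + 72x^3 - 126xz + 120z^2 + 24x^2    [combine like terms]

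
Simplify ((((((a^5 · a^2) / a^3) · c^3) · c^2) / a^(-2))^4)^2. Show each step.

a^48·c^40

((((((a^5 · a^2) / a^3) · c^3) · c^2) / a^(-2))^4)^2
= (((((a^5 · a^2) / a^3) · c^3) · c^2) / a^(-2))^8    [power of a power]
= (((((a^5 · a^2) / a^3) · c^3) · c^2)^8) / ((a^(-2))^8)    [power of a quotient]
= (((((a^5 · a^2) / a^3) · c^3)^8) · ((c^2)^8)) / ((a^(-2))^8)    [power of a product]
= (((((a^5 · a^2) / a^3)^8) · ((c^3)^8)) · ((c^2)^8)) / ((a^(-2))^8)    [power of a product]
= (((((a^5 · a^2)^8) / ((a^3)^8)) · ((c^3)^8)) · ((c^2)^8)) / ((a^(-2))^8)    [power of a quotient]
= ((((((a^5)^8) · ((a^2)^8)) / ((a^3)^8)) · ((c^3)^8)) · ((c^2)^8)) / ((a^(-2))^8)    [power of a product]
= ((((a^40 · ((a^2)^8)) / ((a^3)^8)) · ((c^3)^8)) · ((c^2)^8)) / ((a^(-2))^8)    [power of a power]
= ((((a^40 · a^16) / ((a^3)^8)) · ((c^3)^8)) · ((c^2)^8)) / ((a^(-2))^8)    [power of a power]
= (((a^56 / ((a^3)^8)) · ((c^3)^8)) · ((c^2)^8)) / ((a^(-2))^8)    [product of powers]
= (((a^56 / a^24) · ((c^3)^8)) · ((c^2)^8)) / ((a^(-2))^8)    [power of a power]
= ((a^32 · ((c^3)^8)) · ((c^2)^8)) / ((a^(-2))^8)    [quotient of powers]
= ((a^32 · c^24) · ((c^2)^8)) / ((a^(-2))^8)    [power of a power]
= ((a^32 · c^24) · c^16) / ((a^(-2))^8)    [power of a power]
= ((a^32 · c^24) · c^16) / a^(-16)    [power of a power]
= a^48·c^40    [quotient of powers; product of powers]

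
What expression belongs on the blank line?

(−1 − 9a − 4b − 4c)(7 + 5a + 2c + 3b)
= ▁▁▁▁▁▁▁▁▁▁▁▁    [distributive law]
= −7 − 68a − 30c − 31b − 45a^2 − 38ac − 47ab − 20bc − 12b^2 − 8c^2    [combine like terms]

By distributive law:

−7 − 5a − 2c − 3b − 63a − 45a^2 − 18ac − 27ab − 28b − 20ab − 8bc − 12b^2 − 28c − 20ac − 8c^2 − 12bc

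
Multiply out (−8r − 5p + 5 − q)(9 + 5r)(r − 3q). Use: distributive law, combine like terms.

−47r² + 132qr − 40r³ + 115qr² − 45pr + 135pq − 25pr² + 75pqr + 45r − 135q + 27q² + 15q²r

(−8r − 5p + 5 − q)(9 + 5r)(r − 3q)
= (−72r − 40r² − 45p − 25pr + 45 + 25r − 9q − 5qr)(r − 3q)    [distributive law]
= (−47r − 40r² − 45p − 25pr + 45 − 9q − 5qr)(r − 3q)    [combine like terms]
= −47r² + 141qr − 40r³ + 120qr² − 45pr + 135pq − 25pr² + 75pqr + 45r − 135q − 9qr + 27q² − 5qr² + 15q²r    [distributive law]
= −47r² + 132qr − 40r³ + 115qr² − 45pr + 135pq − 25pr² + 75pqr + 45r − 135q + 27q² + 15q²r    [combine like terms]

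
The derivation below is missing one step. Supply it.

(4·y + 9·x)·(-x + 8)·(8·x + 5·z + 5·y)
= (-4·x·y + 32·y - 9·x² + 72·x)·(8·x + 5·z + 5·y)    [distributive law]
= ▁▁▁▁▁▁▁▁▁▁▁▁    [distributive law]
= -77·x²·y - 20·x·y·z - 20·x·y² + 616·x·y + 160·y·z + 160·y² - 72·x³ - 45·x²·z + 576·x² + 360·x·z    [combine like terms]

By distributive law:

-32·x²·y - 20·x·y·z - 20·x·y² + 256·x·y + 160·y·z + 160·y² - 72·x³ - 45·x²·z - 45·x²·y + 576·x² + 360·x·z + 360·x·y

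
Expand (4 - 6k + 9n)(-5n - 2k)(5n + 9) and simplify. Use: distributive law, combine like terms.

-505n^2 - 180n + 68kn - 72k + 60kn^2 + 60k^2n + 108k^2 - 225n^3

(4 - 6k + 9n)(-5n - 2k)(5n + 9)
= (-20n - 8k + 30kn + 12k^2 - 45n^2 - 18kn)(5n + 9)    [distributive law]
= (-20n - 8k + 12kn + 12k^2 - 45n^2)(5n + 9)    [combine like terms]
= -100n^2 - 180n - 40kn - 72k + 60kn^2 + 108kn + 60k^2n + 108k^2 - 225n^3 - 405n^2    [distributive law]
= -505n^2 - 180n + 68kn - 72k + 60kn^2 + 60k^2n + 108k^2 - 225n^3    [combine like terms]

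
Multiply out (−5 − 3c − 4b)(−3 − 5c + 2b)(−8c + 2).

(−5 − 3c − 4b)(−3 − 5c + 2b)(−8c + 2)
= (15 + 25c − 10b + 9c + 15c^2 − 6bc + 12b + 20bc − 8b^2)(−8c + 2)    [distributive law]
= (15 + 34c + 2b + 15c^2 + 14bc − 8b^2)(−8c + 2)    [combine like terms]
= −120c + 30 − 272c^2 + 68c − 16bc + 4b − 120c^3 + 30c^2 − 112bc^2 + 28bc + 64b^2c − 16b^2    [distributive law]
= −52c + 30 − 242c^2 + 12bc + 4b − 120c^3 − 112bc^2 + 64b^2c − 16b^2    [combine like terms]

−52c + 30 − 242c^2 + 12bc + 4b − 120c^3 − 112bc^2 + 64b^2c − 16b^2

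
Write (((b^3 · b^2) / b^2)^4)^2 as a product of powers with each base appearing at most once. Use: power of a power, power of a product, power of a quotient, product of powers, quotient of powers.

(((b^3 · b^2) / b^2)^4)^2
= ((b^3 · b^2) / b^2)^8    [power of a power]
= ((b^3 · b^2)^8) / ((b^2)^8)    [power of a quotient]
= (((b^3)^8) · ((b^2)^8)) / ((b^2)^8)    [power of a product]
= (b^24 · ((b^2)^8)) / ((b^2)^8)    [power of a power]
= (b^24 · b^16) / ((b^2)^8)    [power of a power]
= b^40 / ((b^2)^8)    [product of powers]
= b^40 / b^16    [power of a power]
= b^24    [quotient of powers]

b^24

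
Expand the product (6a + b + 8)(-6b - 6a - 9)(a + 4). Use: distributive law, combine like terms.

-42a²b - 225ab - 36a³ - 246a² - 480a - 6ab² - 24b² - 228b - 288

(6a + b + 8)(-6b - 6a - 9)(a + 4)
= (-36ab - 36a² - 54a - 6b² - 6ab - 9b - 48b - 48a - 72)(a + 4)    [distributive law]
= (-42ab - 36a² - 102a - 6b² - 57b - 72)(a + 4)    [combine like terms]
= -42a²b - 168ab - 36a³ - 144a² - 102a² - 408a - 6ab² - 24b² - 57ab - 228b - 72a - 288    [distributive law]
= -42a²b - 225ab - 36a³ - 246a² - 480a - 6ab² - 24b² - 228b - 288    [combine like terms]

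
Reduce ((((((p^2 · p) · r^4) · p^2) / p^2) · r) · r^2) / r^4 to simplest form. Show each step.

((((((p^2 · p) · r^4) · p^2) / p^2) · r) · r^2) / r^4
= (((((p^3 · r^4) · p^2) / p^2) · r) · r^2) / r^4    [product of powers]
= p^3r^3    [quotient of powers; product of powers]

p^3r^3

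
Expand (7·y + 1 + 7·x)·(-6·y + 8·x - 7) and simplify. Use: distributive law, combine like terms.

-42·y^2 + 14·x·y - 55·y - 41·x - 7 + 56·x^2

(7·y + 1 + 7·x)·(-6·y + 8·x - 7)
= -42·y^2 + 56·x·y - 49·y - 6·y + 8·x - 7 - 42·x·y + 56·x^2 - 49·x    [distributive law]
= -42·y^2 + 14·x·y - 55·y - 41·x - 7 + 56·x^2    [combine like terms]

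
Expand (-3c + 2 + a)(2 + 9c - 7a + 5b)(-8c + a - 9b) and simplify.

-96c^2 + 108ac - 188bc + 216c^3 - 267ac^2 + 363bc^2 + 86a^2c - 325abc + 135b^2c - 32c + 4a - 36b - 12a^2 + 118ab - 90b^2 - 7a^3 + 68a^2b - 45ab^2

(-3c + 2 + a)(2 + 9c - 7a + 5b)(-8c + a - 9b)
= (-6c - 27c^2 + 21ac - 15bc + 4 + 18c - 14a + 10b + 2a + 9ac - 7a^2 + 5ab)(-8c + a - 9b)    [distributive law]
= (12c - 27c^2 + 30ac - 15bc + 4 - 12a + 10b - 7a^2 + 5ab)(-8c + a - 9b)    [combine like terms]
= -96c^2 + 12ac - 108bc + 216c^3 - 27ac^2 + 243bc^2 - 240ac^2 + 30a^2c - 270abc + 120bc^2 - 15abc + 135b^2c - 32c + 4a - 36b + 96ac - 12a^2 + 108ab - 80bc + 10ab - 90b^2 + 56a^2c - 7a^3 + 63a^2b - 40abc + 5a^2b - 45ab^2    [distributive law]
= -96c^2 + 108ac - 188bc + 216c^3 - 267ac^2 + 363bc^2 + 86a^2c - 325abc + 135b^2c - 32c + 4a - 36b - 12a^2 + 118ab - 90b^2 - 7a^3 + 68a^2b - 45ab^2    [combine like terms]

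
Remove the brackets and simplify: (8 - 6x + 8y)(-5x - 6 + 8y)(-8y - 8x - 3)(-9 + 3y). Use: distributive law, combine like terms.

-324xy - 1224xy^2 + 522x^2 - 4350x^2y - 3564x - 2592y + 3888y^2 - 1296 + 3648y^3 + 1392x^2y^2 + 2160x^3 - 720x^3y + 576xy^3 - 1536y^4

(8 - 6x + 8y)(-5x - 6 + 8y)(-8y - 8x - 3)(-9 + 3y)
= (-40x - 48 + 64y + 30x^2 + 36x - 48xy - 40xy - 48y + 64y^2)(-8y - 8x - 3)(-9 + 3y)    [distributive law]
= (-4x - 48 + 16y + 30x^2 - 88xy + 64y^2)(-8y - 8x - 3)(-9 + 3y)    [combine like terms]
= (32xy + 32x^2 + 12x + 384y + 384x + 144 - 128y^2 - 128xy - 48y - 240x^2y - 240x^3 - 90x^2 + 704xy^2 + 704x^2y + 264xy - 512y^3 - 512xy^2 - 192y^2)(-9 + 3y)    [distributive law]
= (168xy - 58x^2 + 396x + 336y + 144 - 320y^2 + 464x^2y - 240x^3 + 192xy^2 - 512y^3)(-9 + 3y)    [combine like terms]
= -1512xy + 504xy^2 + 522x^2 - 174x^2y - 3564x + 1188xy - 3024y + 1008y^2 - 1296 + 432y + 2880y^2 - 960y^3 - 4176x^2y + 1392x^2y^2 + 2160x^3 - 720x^3y - 1728xy^2 + 576xy^3 + 4608y^3 - 1536y^4    [distributive law]
= -324xy - 1224xy^2 + 522x^2 - 4350x^2y - 3564x - 2592y + 3888y^2 - 1296 + 3648y^3 + 1392x^2y^2 + 2160x^3 - 720x^3y + 576xy^3 - 1536y^4    [combine like terms]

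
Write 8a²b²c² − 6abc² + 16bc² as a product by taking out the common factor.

8a²b²c² − 6abc² + 16bc²
= 2(4a²b²c² − 3abc² + 8bc²)    [factor out 2]
= 2bc²(4a²b − 3a + 8)    [factor out bc²]

2bc²(4a²b − 3a + 8)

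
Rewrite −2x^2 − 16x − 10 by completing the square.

−2x^2 − 16x − 10
= −2(x^2 + 8x) − 10    [factor out -2 from the x-terms]
= −2(x^2 + 8x + 16 − 16) − 10    [add and subtract 16 inside the bracket]
= −2(x + 4)^2 + 32 − 10    [perfect-square identity]
= −2(x + 4)^2 + 22    [combine constants]

−2(x + 4)^2 + 22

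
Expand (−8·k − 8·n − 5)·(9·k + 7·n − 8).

(−8·k − 8·n − 5)·(9·k + 7·n − 8)
= −72·k² − 56·k·n + 64·k − 72·k·n − 56·n² + 64·n − 45·k − 35·n + 40    [distributive law]
= −72·k² − 128·k·n + 19·k − 56·n² + 29·n + 40    [combine like terms]

−72·k² − 128·k·n + 19·k − 56·n² + 29·n + 40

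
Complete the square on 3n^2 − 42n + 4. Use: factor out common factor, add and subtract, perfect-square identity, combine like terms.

3n^2 − 42n + 4
= 3(n^2 − 14n) + 4    [factor out 3 from the n-terms]
= 3(n^2 − 14n + 49 − 49) + 4    [add and subtract 49 inside the bracket]
= 3(n − 7)^2 − 147 + 4    [perfect-square identity]
= 3(n − 7)^2 − 143    [combine constants]

3(n − 7)^2 − 143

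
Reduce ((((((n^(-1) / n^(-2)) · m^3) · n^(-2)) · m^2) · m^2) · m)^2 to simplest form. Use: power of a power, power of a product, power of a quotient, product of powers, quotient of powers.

m^16n^(-2)

((((((n^(-1) / n^(-2)) · m^3) · n^(-2)) · m^2) · m^2) · m)^2
= ((((((n^(-1) / n^(-2)) · m^3) · n^(-2)) · m^2) · m^2)^2) · (m^2)    [power of a product]
= ((((((n^(-1) / n^(-2)) · m^3) · n^(-2)) · m^2)^2) · ((m^2)^2)) · (m^2)    [power of a product]
= ((((((n^(-1) / n^(-2)) · m^3) · n^(-2))^2) · ((m^2)^2)) · ((m^2)^2)) · (m^2)    [power of a product]
= ((((((n^(-1) / n^(-2)) · m^3)^2) · ((n^(-2))^2)) · ((m^2)^2)) · ((m^2)^2)) · (m^2)    [power of a product]
= ((((((n^(-1) / n^(-2))^2) · ((m^3)^2)) · ((n^(-2))^2)) · ((m^2)^2)) · ((m^2)^2)) · (m^2)    [power of a product]
= (((((((n^(-1))^2) / ((n^(-2))^2)) · ((m^3)^2)) · ((n^(-2))^2)) · ((m^2)^2)) · ((m^2)^2)) · (m^2)    [power of a quotient]
= (((((n^(-2) / ((n^(-2))^2)) · ((m^3)^2)) · ((n^(-2))^2)) · ((m^2)^2)) · ((m^2)^2)) · (m^2)    [power of a power]
= (((((n^(-2) / n^(-4)) · ((m^3)^2)) · ((n^(-2))^2)) · ((m^2)^2)) · ((m^2)^2)) · (m^2)    [power of a power]
= ((((n^2 · ((m^3)^2)) · ((n^(-2))^2)) · ((m^2)^2)) · ((m^2)^2)) · (m^2)    [quotient of powers]
= ((((n^2 · m^6) · ((n^(-2))^2)) · ((m^2)^2)) · ((m^2)^2)) · (m^2)    [power of a power]
= ((((n^2 · m^6) · n^(-4)) · ((m^2)^2)) · ((m^2)^2)) · (m^2)    [power of a power]
= ((((n^2 · m^6) · n^(-4)) · m^4) · ((m^2)^2)) · (m^2)    [power of a power]
= ((((n^2 · m^6) · n^(-4)) · m^4) · m^4) · (m^2)    [power of a power]
= m^16n^(-2)    [product of powers]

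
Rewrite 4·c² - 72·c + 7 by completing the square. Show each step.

4(c - 9)² - 317

4·c² - 72·c + 7
= 4(c² - 18·c) + 7    [factor out 4 from the c-terms]
= 4(c² - 18·c + 81 - 81) + 7    [add and subtract 81 inside the bracket]
= 4(c - 9)² - 324 + 7    [perfect-square identity]
= 4(c - 9)² - 317    [combine constants]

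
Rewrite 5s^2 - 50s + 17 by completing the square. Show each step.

5(s - 5)^2 - 108

5s^2 - 50s + 17
= 5(s^2 - 10s) + 17    [factor out 5 from the s-terms]
= 5(s^2 - 10s + 25 - 25) + 17    [add and subtract 25 inside the bracket]
= 5(s - 5)^2 - 125 + 17    [perfect-square identity]
= 5(s - 5)^2 - 108    [combine constants]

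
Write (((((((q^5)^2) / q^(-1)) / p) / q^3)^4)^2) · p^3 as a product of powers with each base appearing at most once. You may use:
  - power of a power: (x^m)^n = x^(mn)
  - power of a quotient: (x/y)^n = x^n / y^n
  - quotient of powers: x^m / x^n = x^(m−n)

(((((((q^5)^2) / q^(-1)) / p) / q^3)^4)^2) · p^3
= ((((((q^5)^2) / q^(-1)) / p) / q^3)^8) · p^3    [power of a power]
= ((((((q^5)^2) / q^(-1)) / p)^8) / ((q^3)^8)) · p^3    [power of a quotient]
= ((((((q^5)^2) / q^(-1))^8) / (p^8)) / ((q^3)^8)) · p^3    [power of a quotient]
= ((((((q^5)^2)^8) / ((q^(-1))^8)) / (p^8)) / ((q^3)^8)) · p^3    [power of a quotient]
= (((((q^5)^16) / ((q^(-1))^8)) / (p^8)) / ((q^3)^8)) · p^3    [power of a power]
= (((q^80 / ((q^(-1))^8)) / (p^8)) / ((q^3)^8)) · p^3    [power of a power]
= (((q^80 / q^(-8)) / (p^8)) / ((q^3)^8)) · p^3    [power of a power]
= ((q^88 / (p^8)) / ((q^3)^8)) · p^3    [quotient of powers]
= ((q^88 / p^8) / q^24) · p^3    [power of a power]
= p^(-5)q^64    [quotient of powers]

p^(-5)q^64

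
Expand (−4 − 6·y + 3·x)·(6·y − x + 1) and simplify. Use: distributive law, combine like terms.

−30·y + 7·x − 4 − 36·y² + 24·x·y − 3·x²

(−4 − 6·y + 3·x)·(6·y − x + 1)
= −24·y + 4·x − 4 − 36·y² + 6·x·y − 6·y + 18·x·y − 3·x² + 3·x    [distributive law]
= −30·y + 7·x − 4 − 36·y² + 24·x·y − 3·x²    [combine like terms]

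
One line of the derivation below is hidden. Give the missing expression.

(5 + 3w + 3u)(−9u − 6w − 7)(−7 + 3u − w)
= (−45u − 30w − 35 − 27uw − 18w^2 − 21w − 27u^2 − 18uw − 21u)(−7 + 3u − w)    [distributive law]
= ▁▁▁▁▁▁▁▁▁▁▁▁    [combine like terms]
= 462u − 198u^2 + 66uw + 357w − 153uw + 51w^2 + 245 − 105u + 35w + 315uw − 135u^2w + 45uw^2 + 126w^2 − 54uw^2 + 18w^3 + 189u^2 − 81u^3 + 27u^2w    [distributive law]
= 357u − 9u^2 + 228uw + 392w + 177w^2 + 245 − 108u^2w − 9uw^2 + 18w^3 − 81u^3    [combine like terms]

After combine like terms, the bracketed line is:

(−66u − 51w − 35 − 45uw − 18w^2 − 27u^2)(−7 + 3u − w)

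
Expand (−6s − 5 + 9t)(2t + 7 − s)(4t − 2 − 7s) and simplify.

(−6s − 5 + 9t)(2t + 7 − s)(4t − 2 − 7s)
= (−12st − 42s + 6s² − 10t − 35 + 5s + 18t² + 63t − 9st)(4t − 2 − 7s)    [distributive law]
= (−21st − 37s + 6s² + 53t − 35 + 18t²)(4t − 2 − 7s)    [combine like terms]
= −84st² + 42st + 147s²t − 148st + 74s + 259s² + 24s²t − 12s² − 42s³ + 212t² − 106t − 371st − 140t + 70 + 245s + 72t³ − 36t² − 126st²    [distributive law]
= −210st² − 477st + 171s²t + 319s + 247s² − 42s³ + 176t² − 246t + 70 + 72t³    [combine like terms]

−210st² − 477st + 171s²t + 319s + 247s² − 42s³ + 176t² − 246t + 70 + 72t³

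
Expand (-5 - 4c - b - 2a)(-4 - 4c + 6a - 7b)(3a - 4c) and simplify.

60a - 80c + 196ac - 144c^2 - 66a^2 + 117ab - 156bc + 112ac^2 - 64c^3 + 64abc - 128bc^2 + 24a^2b + 21ab^2 - 28b^2c - 36a^3

(-5 - 4c - b - 2a)(-4 - 4c + 6a - 7b)(3a - 4c)
= (20 + 20c - 30a + 35b + 16c + 16c^2 - 24ac + 28bc + 4b + 4bc - 6ab + 7b^2 + 8a + 8ac - 12a^2 + 14ab)(3a - 4c)    [distributive law]
= (20 + 36c - 22a + 39b + 16c^2 - 16ac + 32bc + 8ab + 7b^2 - 12a^2)(3a - 4c)    [combine like terms]
= 60a - 80c + 108ac - 144c^2 - 66a^2 + 88ac + 117ab - 156bc + 48ac^2 - 64c^3 - 48a^2c + 64ac^2 + 96abc - 128bc^2 + 24a^2b - 32abc + 21ab^2 - 28b^2c - 36a^3 + 48a^2c    [distributive law]
= 60a - 80c + 196ac - 144c^2 - 66a^2 + 117ab - 156bc + 112ac^2 - 64c^3 + 64abc - 128bc^2 + 24a^2b + 21ab^2 - 28b^2c - 36a^3    [combine like terms]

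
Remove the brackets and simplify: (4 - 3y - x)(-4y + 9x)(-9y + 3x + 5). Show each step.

(4 - 3y - x)(-4y + 9x)(-9y + 3x + 5)
= (-16y + 36x + 12y^2 - 27xy + 4xy - 9x^2)(-9y + 3x + 5)    [distributive law]
= (-16y + 36x + 12y^2 - 23xy - 9x^2)(-9y + 3x + 5)    [combine like terms]
= 144y^2 - 48xy - 80y - 324xy + 108x^2 + 180x - 108y^3 + 36xy^2 + 60y^2 + 207xy^2 - 69x^2y - 115xy + 81x^2y - 27x^3 - 45x^2    [distributive law]
= 204y^2 - 487xy - 80y + 63x^2 + 180x - 108y^3 + 243xy^2 + 12x^2y - 27x^3    [combine like terms]

204y^2 - 487xy - 80y + 63x^2 + 180x - 108y^3 + 243xy^2 + 12x^2y - 27x^3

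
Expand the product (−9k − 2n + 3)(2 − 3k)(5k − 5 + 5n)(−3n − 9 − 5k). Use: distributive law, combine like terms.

(−9k − 2n + 3)(2 − 3k)(5k − 5 + 5n)(−3n − 9 − 5k)
= (−18k + 27k^2 − 4n + 6kn + 6 − 9k)(5k − 5 + 5n)(−3n − 9 − 5k)    [distributive law]
= (−27k + 27k^2 − 4n + 6kn + 6)(5k − 5 + 5n)(−3n − 9 − 5k)    [combine like terms]
= (−135k^2 + 135k − 135kn + 135k^3 − 135k^2 + 135k^2n − 20kn + 20n − 20n^2 + 30k^2n − 30kn + 30kn^2 + 30k − 30 + 30n)(−3n − 9 − 5k)    [distributive law]
= (−270k^2 + 165k − 185kn + 135k^3 + 165k^2n + 50n − 20n^2 + 30kn^2 − 30)(−3n − 9 − 5k)    [combine like terms]
= 810k^2n + 2430k^2 + 1350k^3 − 495kn − 1485k − 825k^2 + 555kn^2 + 1665kn + 925k^2n − 405k^3n − 1215k^3 − 675k^4 − 495k^2n^2 − 1485k^2n − 825k^3n − 150n^2 − 450n − 250kn + 60n^3 + 180n^2 + 100kn^2 − 90kn^3 − 270kn^2 − 150k^2n^2 + 90n + 270 + 150k    [distributive law]
= 250k^2n + 1605k^2 + 135k^3 + 920kn − 1335k + 385kn^2 − 1230k^3n − 675k^4 − 645k^2n^2 + 30n^2 − 360n + 60n^3 − 90kn^3 + 270    [combine like terms]

250k^2n + 1605k^2 + 135k^3 + 920kn − 1335k + 385kn^2 − 1230k^3n − 675k^4 − 645k^2n^2 + 30n^2 − 360n + 60n^3 − 90kn^3 + 270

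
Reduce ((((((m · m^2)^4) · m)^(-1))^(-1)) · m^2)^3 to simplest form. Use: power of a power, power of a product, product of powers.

m^45

((((((m · m^2)^4) · m)^(-1))^(-1)) · m^2)^3
= ((((((m · m^2)^4) · m)^(-1))^(-1))^3) · ((m^2)^3)    [power of a product]
= (((((m · m^2)^4) · m)^(-1))^(-3)) · ((m^2)^3)    [power of a power]
= ((((m · m^2)^4) · m)^3) · ((m^2)^3)    [power of a power]
= ((((m · m^2)^4)^3) · (m^3)) · ((m^2)^3)    [power of a product]
= (((m · m^2)^12) · (m^3)) · ((m^2)^3)    [power of a power]
= (((m^12) · ((m^2)^12)) · (m^3)) · ((m^2)^3)    [power of a product]
= ((m^12 · m^24) · (m^3)) · ((m^2)^3)    [power of a power]
= (m^36 · (m^3)) · ((m^2)^3)    [product of powers]
= m^39 · ((m^2)^3)    [product of powers]
= m^39 · m^6    [power of a power]
= m^45    [product of powers]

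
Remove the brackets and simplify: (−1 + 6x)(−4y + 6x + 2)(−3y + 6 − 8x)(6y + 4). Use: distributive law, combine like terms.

−72y³ + 132y² + 48y − 876xy² − 464xy + 208x + 1344x²y + 672x² − 48 + 432xy³ + 504x²y² − 1728x³y − 1152x³

(−1 + 6x)(−4y + 6x + 2)(−3y + 6 − 8x)(6y + 4)
= (4y − 6x − 2 − 24xy + 36x² + 12x)(−3y + 6 − 8x)(6y + 4)    [distributive law]
= (4y + 6x − 2 − 24xy + 36x²)(−3y + 6 − 8x)(6y + 4)    [combine like terms]
= (−12y² + 24y − 32xy − 18xy + 36x − 48x² + 6y − 12 + 16x + 72xy² − 144xy + 192x²y − 108x²y + 216x² − 288x³)(6y + 4)    [distributive law]
= (−12y² + 30y − 194xy + 52x + 168x² − 12 + 72xy² + 84x²y − 288x³)(6y + 4)    [combine like terms]
= −72y³ − 48y² + 180y² + 120y − 1164xy² − 776xy + 312xy + 208x + 1008x²y + 672x² − 72y − 48 + 432xy³ + 288xy² + 504x²y² + 336x²y − 1728x³y − 1152x³    [distributive law]
= −72y³ + 132y² + 48y − 876xy² − 464xy + 208x + 1344x²y + 672x² − 48 + 432xy³ + 504x²y² − 1728x³y − 1152x³    [combine like terms]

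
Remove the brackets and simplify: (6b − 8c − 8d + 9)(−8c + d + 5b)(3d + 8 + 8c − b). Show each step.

(6b − 8c − 8d + 9)(−8c + d + 5b)(3d + 8 + 8c − b)
= (−48bc + 6bd + 30b^2 + 64c^2 − 8cd − 40bc + 64cd − 8d^2 − 40bd − 72c + 9d + 45b)(3d + 8 + 8c − b)    [distributive law]
= (−88bc − 34bd + 30b^2 + 64c^2 + 56cd − 8d^2 − 72c + 9d + 45b)(3d + 8 + 8c − b)    [combine like terms]
= −264bcd − 704bc − 704bc^2 + 88b^2c − 102bd^2 − 272bd − 272bcd + 34b^2d + 90b^2d + 240b^2 + 240b^2c − 30b^3 + 192c^2d + 512c^2 + 512c^3 − 64bc^2 + 168cd^2 + 448cd + 448c^2d − 56bcd − 24d^3 − 64d^2 − 64cd^2 + 8bd^2 − 216cd − 576c − 576c^2 + 72bc + 27d^2 + 72d + 72cd − 9bd + 135bd + 360b + 360bc − 45b^2    [distributive law]
= −592bcd − 272bc − 768bc^2 + 328b^2c − 94bd^2 − 146bd + 124b^2d + 195b^2 − 30b^3 + 640c^2d − 64c^2 + 512c^3 + 104cd^2 + 304cd − 24d^3 − 37d^2 − 576c + 72d + 360b    [combine like terms]

−592bcd − 272bc − 768bc^2 + 328b^2c − 94bd^2 − 146bd + 124b^2d + 195b^2 − 30b^3 + 640c^2d − 64c^2 + 512c^3 + 104cd^2 + 304cd − 24d^3 − 37d^2 − 576c + 72d + 360b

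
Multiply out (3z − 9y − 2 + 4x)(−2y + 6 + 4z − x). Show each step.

−42yz + 10z + 12z^2 + 13xz + 18y^2 − 50y + xy − 12 + 26x − 4x^2

(3z − 9y − 2 + 4x)(−2y + 6 + 4z − x)
= −6yz + 18z + 12z^2 − 3xz + 18y^2 − 54y − 36yz + 9xy + 4y − 12 − 8z + 2x − 8xy + 24x + 16xz − 4x^2    [distributive law]
= −42yz + 10z + 12z^2 + 13xz + 18y^2 − 50y + xy − 12 + 26x − 4x^2    [combine like terms]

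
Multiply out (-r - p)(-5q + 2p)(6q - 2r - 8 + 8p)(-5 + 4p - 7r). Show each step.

-150q²r - 90pq²r - 210q²r² + 330qr² - 166pqr² + 70qr³ + 200qr + 30pqr - 124p²qr - 132pr² + 100p²r² - 28pr³ - 80pr + 12p²r + 64p³r - 150pq² + 120p²q² + 200pq - 300p²q + 112p³q - 80p² + 144p³ - 64p⁴

(-r - p)(-5q + 2p)(6q - 2r - 8 + 8p)(-5 + 4p - 7r)
= (5qr - 2pr + 5pq - 2p²)(6q - 2r - 8 + 8p)(-5 + 4p - 7r)    [distributive law]
= (30q²r - 10qr² - 40qr + 40pqr - 12pqr + 4pr² + 16pr - 16p²r + 30pq² - 10pqr - 40pq + 40p²q - 12p²q + 4p²r + 16p² - 16p³)(-5 + 4p - 7r)    [distributive law]
= (30q²r - 10qr² - 40qr + 18pqr + 4pr² + 16pr - 12p²r + 30pq² - 40pq + 28p²q + 16p² - 16p³)(-5 + 4p - 7r)    [combine like terms]
= -150q²r + 120pq²r - 210q²r² + 50qr² - 40pqr² + 70qr³ + 200qr - 160pqr + 280qr² - 90pqr + 72p²qr - 126pqr² - 20pr² + 16p²r² - 28pr³ - 80pr + 64p²r - 112pr² + 60p²r - 48p³r + 84p²r² - 150pq² + 120p²q² - 210pq²r + 200pq - 160p²q + 280pqr - 140p²q + 112p³q - 196p²qr - 80p² + 64p³ - 112p²r + 80p³ - 64p⁴ + 112p³r    [distributive law]
= -150q²r - 90pq²r - 210q²r² + 330qr² - 166pqr² + 70qr³ + 200qr + 30pqr - 124p²qr - 132pr² + 100p²r² - 28pr³ - 80pr + 12p²r + 64p³r - 150pq² + 120p²q² + 200pq - 300p²q + 112p³q - 80p² + 144p³ - 64p⁴    [combine like terms]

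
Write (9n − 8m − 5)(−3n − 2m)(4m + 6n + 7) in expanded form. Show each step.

−72mn^2 − 162n^3 − 99n^2 + 120m^2n + 162mn + 64m^3 + 152m^2 + 105n + 70m

(9n − 8m − 5)(−3n − 2m)(4m + 6n + 7)
= (−27n^2 − 18mn + 24mn + 16m^2 + 15n + 10m)(4m + 6n + 7)    [distributive law]
= (−27n^2 + 6mn + 16m^2 + 15n + 10m)(4m + 6n + 7)    [combine like terms]
= −108mn^2 − 162n^3 − 189n^2 + 24m^2n + 36mn^2 + 42mn + 64m^3 + 96m^2n + 112m^2 + 60mn + 90n^2 + 105n + 40m^2 + 60mn + 70m    [distributive law]
= −72mn^2 − 162n^3 − 99n^2 + 120m^2n + 162mn + 64m^3 + 152m^2 + 105n + 70m    [combine like terms]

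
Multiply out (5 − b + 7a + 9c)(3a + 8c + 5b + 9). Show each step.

78a + 121c + 16b + 45 + 32ab + 37bc − 5b^2 + 21a^2 + 83ac + 72c^2

(5 − b + 7a + 9c)(3a + 8c + 5b + 9)
= 15a + 40c + 25b + 45 − 3ab − 8bc − 5b^2 − 9b + 21a^2 + 56ac + 35ab + 63a + 27ac + 72c^2 + 45bc + 81c    [distributive law]
= 78a + 121c + 16b + 45 + 32ab + 37bc − 5b^2 + 21a^2 + 83ac + 72c^2    [combine like terms]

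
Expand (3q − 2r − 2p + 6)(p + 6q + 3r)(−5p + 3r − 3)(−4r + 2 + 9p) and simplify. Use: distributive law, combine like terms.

(3q − 2r − 2p + 6)(p + 6q + 3r)(−5p + 3r − 3)(−4r + 2 + 9p)
= (3pq + 18q^2 + 9qr − 2pr − 12qr − 6r^2 − 2p^2 − 12pq − 6pr + 6p + 36q + 18r)(−5p + 3r − 3)(−4r + 2 + 9p)    [distributive law]
= (−9pq + 18q^2 − 3qr − 8pr − 6r^2 − 2p^2 + 6p + 36q + 18r)(−5p + 3r − 3)(−4r + 2 + 9p)    [combine like terms]
= (45p^2q − 27pqr + 27pq − 90pq^2 + 54q^2r − 54q^2 + 15pqr − 9qr^2 + 9qr + 40p^2r − 24pr^2 + 24pr + 30pr^2 − 18r^3 + 18r^2 + 10p^3 − 6p^2r + 6p^2 − 30p^2 + 18pr − 18p − 180pq + 108qr − 108q − 90pr + 54r^2 − 54r)(−4r + 2 + 9p)    [distributive law]
= (45p^2q − 12pqr − 153pq − 90pq^2 + 54q^2r − 54q^2 − 9qr^2 + 117qr + 34p^2r + 6pr^2 − 48pr − 18r^3 + 72r^2 + 10p^3 − 24p^2 − 18p − 108q − 54r)(−4r + 2 + 9p)    [combine like terms]
= −180p^2qr + 90p^2q + 405p^3q + 48pqr^2 − 24pqr − 108p^2qr + 612pqr − 306pq − 1377p^2q + 360pq^2r − 180pq^2 − 810p^2q^2 − 216q^2r^2 + 108q^2r + 486pq^2r + 216q^2r − 108q^2 − 486pq^2 + 36qr^3 − 18qr^2 − 81pqr^2 − 468qr^2 + 234qr + 1053pqr − 136p^2r^2 + 68p^2r + 306p^3r − 24pr^3 + 12pr^2 + 54p^2r^2 + 192pr^2 − 96pr − 432p^2r + 72r^4 − 36r^3 − 162pr^3 − 288r^3 + 144r^2 + 648pr^2 − 40p^3r + 20p^3 + 90p^4 + 96p^2r − 48p^2 − 216p^3 + 72pr − 36p − 162p^2 + 432qr − 216q − 972pq + 216r^2 − 108r − 486pr    [distributive law]
= −288p^2qr − 1287p^2q + 405p^3q − 33pqr^2 + 1641pqr − 1278pq + 846pq^2r − 666pq^2 − 810p^2q^2 − 216q^2r^2 + 324q^2r − 108q^2 + 36qr^3 − 486qr^2 + 666qr − 82p^2r^2 − 268p^2r + 266p^3r − 186pr^3 + 852pr^2 − 510pr + 72r^4 − 324r^3 + 360r^2 − 196p^3 + 90p^4 − 210p^2 − 36p − 216q − 108r    [combine like terms]

−288p^2qr − 1287p^2q + 405p^3q − 33pqr^2 + 1641pqr − 1278pq + 846pq^2r − 666pq^2 − 810p^2q^2 − 216q^2r^2 + 324q^2r − 108q^2 + 36qr^3 − 486qr^2 + 666qr − 82p^2r^2 − 268p^2r + 266p^3r − 186pr^3 + 852pr^2 − 510pr + 72r^4 − 324r^3 + 360r^2 − 196p^3 + 90p^4 − 210p^2 − 36p − 216q − 108r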